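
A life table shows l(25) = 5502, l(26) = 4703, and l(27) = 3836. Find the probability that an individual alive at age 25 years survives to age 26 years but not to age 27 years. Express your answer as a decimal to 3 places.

0.158

This is the probability of reaching 26 but not 27, conditional on being alive at 25: (l(26) − l(27)) / l(25).
= (4703 − 3836) / 5502 = 867 / 5502 = 0.157579.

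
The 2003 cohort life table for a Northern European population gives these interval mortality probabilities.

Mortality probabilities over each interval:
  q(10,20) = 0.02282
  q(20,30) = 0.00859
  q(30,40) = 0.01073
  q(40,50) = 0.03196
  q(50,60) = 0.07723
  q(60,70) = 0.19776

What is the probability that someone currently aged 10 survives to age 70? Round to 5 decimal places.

0.68681

The overall survival probability is (1 − 0.02282) × (1 − 0.00859) × (1 − 0.01073) × (1 − 0.03196) × (1 − 0.07723) × (1 − 0.19776).
= 0.97718 × 0.99141 × 0.98927 × 0.96804 × 0.92277 × 0.80224 = 0.686806.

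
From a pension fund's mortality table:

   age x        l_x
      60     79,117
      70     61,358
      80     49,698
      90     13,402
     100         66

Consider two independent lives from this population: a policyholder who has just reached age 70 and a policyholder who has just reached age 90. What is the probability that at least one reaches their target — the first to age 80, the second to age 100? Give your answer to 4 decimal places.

0.8109

p₁ = l_80/l_70 = 49,698/61,358 = 0.809968; p₂ = l_100/l_90 = 66/13,402 = 0.004925.
P(at least one) = 1 − (1−p₁)(1−p₂) = 1 − 0.190032 × 0.995075 = 0.810904.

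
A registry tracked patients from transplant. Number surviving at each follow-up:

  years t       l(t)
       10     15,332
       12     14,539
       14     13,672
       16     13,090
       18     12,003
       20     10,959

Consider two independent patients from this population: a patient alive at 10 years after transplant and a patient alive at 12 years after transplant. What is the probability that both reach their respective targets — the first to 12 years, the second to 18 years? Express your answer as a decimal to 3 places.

0.783

p₁ = l(12)/l(10) = 14,539/15,332 = 0.948278; p₂ = l(18)/l(12) = 12,003/14,539 = 0.825573.
P(both) = p₁ × p₂ = 0.948278 × 0.825573 = 0.782873.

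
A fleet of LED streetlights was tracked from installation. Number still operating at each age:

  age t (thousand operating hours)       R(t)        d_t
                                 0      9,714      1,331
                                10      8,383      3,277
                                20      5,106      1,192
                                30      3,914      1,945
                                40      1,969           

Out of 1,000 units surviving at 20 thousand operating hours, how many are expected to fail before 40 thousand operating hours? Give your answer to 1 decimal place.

The relevant probability is 1 − 1,969/5,106 = 0.614375.
Expected number = 1,000 × 0.614375 = 614.4.

614.4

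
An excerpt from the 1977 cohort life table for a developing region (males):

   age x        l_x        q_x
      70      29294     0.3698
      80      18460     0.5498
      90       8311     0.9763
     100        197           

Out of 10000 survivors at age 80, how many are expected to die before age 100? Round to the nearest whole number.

The relevant probability is 1 − 197/18460 = 0.989328.
Expected number = 10000 × 0.989328 = 9893.

9893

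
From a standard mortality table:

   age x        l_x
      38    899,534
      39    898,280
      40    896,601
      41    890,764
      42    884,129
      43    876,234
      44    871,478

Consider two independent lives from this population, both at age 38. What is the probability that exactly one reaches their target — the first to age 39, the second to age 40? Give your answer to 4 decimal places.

p₁ = l_39/l_38 = 898,280/899,534 = 0.998606; p₂ = l_40/l_38 = 896,601/899,534 = 0.996739.
P(exactly one) = p₁(1−p₂) + (1−p₁)p₂ = 0.003256 + 0.001389 = 0.004646.

0.0046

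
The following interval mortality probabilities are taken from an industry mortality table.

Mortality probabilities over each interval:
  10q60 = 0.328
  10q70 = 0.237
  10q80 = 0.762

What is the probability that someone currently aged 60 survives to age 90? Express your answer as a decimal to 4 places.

Survival from 60 to 90 is the product of surviving each interval: (1 − 0.328) × (1 − 0.237) × (1 − 0.762).
= 0.672 × 0.763 × 0.238 = 0.122031.

0.1220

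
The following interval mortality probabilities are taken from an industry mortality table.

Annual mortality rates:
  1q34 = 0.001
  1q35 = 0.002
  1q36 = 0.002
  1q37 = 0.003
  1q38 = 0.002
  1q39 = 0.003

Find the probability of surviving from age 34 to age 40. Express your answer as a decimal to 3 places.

0.987

Survival from 34 to 40 is the product of surviving each interval: (1 − 0.001) × (1 − 0.002) × (1 − 0.002) × (1 − 0.003) × (1 − 0.002) × (1 − 0.003).
= 0.999 × 0.998 × 0.998 × 0.997 × 0.998 × 0.997 = 0.987069.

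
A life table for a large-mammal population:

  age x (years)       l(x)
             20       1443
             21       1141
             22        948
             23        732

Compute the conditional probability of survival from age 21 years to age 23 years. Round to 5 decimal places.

The conditional survival probability is l(23)/l(21) = 732/1141 = 0.641543.

0.64154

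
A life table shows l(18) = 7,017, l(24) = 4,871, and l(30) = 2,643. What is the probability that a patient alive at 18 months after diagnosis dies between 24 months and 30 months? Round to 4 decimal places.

This is the probability of reaching 24 but not 30, conditional on being alive at 18: (l(24) − l(30)) / l(18).
= (4,871 − 2,643) / 7,017 = 2,228 / 7,017 = 0.317515.

0.3175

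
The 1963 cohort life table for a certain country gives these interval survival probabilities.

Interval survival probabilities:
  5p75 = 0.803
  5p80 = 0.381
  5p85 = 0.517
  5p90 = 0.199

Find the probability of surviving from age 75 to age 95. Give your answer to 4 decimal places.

0.0315

Survival from 75 to 95 is the product of surviving each interval: 0.803 × 0.381 × 0.517 × 0.199.
= 0.031476.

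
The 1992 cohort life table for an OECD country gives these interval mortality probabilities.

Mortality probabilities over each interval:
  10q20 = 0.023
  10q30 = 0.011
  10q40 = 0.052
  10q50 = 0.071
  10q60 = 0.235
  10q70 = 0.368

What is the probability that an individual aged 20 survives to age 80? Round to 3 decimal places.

0.411

The overall survival probability is (1 − 0.023) × (1 − 0.011) × (1 − 0.052) × (1 − 0.071) × (1 − 0.235) × (1 − 0.368).
= 0.977 × 0.989 × 0.948 × 0.929 × 0.765 × 0.632 = 0.411428.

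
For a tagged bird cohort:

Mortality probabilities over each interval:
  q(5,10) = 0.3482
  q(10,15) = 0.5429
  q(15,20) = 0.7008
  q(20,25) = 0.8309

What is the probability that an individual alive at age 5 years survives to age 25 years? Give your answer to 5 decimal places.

The overall survival probability is (1 − 0.3482) × (1 − 0.5429) × (1 − 0.7008) × (1 − 0.8309).
= 0.6518 × 0.4571 × 0.2992 × 0.1691 = 0.015074.

0.01507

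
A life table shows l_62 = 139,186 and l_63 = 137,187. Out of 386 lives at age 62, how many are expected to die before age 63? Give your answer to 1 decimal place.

5.5

The relevant probability is 1 − 137,187/139,186 = 0.014362.
Expected number = 386 × 0.014362 = 5.5.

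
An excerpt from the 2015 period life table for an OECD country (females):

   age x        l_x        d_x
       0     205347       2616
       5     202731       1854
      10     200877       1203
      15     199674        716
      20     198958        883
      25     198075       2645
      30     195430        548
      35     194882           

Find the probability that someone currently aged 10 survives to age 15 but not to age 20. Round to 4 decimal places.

0.0036

This is the probability of reaching 15 but not 20, conditional on being alive at 10: (l_15 − l_20) / l_10.
= (199674 − 198958) / 200877 = 716 / 200877 = 0.003564.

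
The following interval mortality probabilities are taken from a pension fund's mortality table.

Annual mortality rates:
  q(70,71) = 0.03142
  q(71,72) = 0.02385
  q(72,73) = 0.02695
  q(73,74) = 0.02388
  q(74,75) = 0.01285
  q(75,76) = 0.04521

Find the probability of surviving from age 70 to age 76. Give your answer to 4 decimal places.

The overall survival probability is (1 − 0.03142) × (1 − 0.02385) × (1 − 0.02695) × (1 − 0.02388) × (1 − 0.01285) × (1 − 0.04521).
= 0.96858 × 0.97615 × 0.97305 × 0.97612 × 0.98715 × 0.95479 = 0.846411.

0.8464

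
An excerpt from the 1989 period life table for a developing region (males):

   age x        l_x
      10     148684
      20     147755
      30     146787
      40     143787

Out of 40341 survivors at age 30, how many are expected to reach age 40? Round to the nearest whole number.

The relevant probability is 143787/146787 = 0.979562.
Expected number = 40341 × 0.979562 = 39517.

39517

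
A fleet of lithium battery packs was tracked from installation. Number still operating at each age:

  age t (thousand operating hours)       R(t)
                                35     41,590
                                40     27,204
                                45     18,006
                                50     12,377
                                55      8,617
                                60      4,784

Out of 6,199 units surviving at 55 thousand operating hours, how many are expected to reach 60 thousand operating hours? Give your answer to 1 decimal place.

3441.6

The relevant probability is 4,784/8,617 = 0.555182.
Expected number = 6,199 × 0.555182 = 3441.6.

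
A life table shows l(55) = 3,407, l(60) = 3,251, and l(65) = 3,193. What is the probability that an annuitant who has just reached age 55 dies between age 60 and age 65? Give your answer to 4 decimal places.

This is the probability of reaching 60 but not 65, conditional on being alive at 55: (l(60) − l(65)) / l(55).
= (3,251 − 3,193) / 3,407 = 58 / 3,407 = 0.017024.

0.0170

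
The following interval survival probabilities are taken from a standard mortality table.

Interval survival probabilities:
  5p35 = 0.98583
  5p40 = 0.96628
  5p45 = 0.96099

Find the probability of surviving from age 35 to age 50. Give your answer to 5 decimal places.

15p35 = 0.98583 × 0.96628 × 0.96099.
= 0.915427.

0.91543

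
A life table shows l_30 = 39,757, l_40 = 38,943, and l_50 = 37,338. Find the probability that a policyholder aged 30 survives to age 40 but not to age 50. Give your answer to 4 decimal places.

We want 10|10q30 = (l_40 − l_50)/l_30.
This is the probability of reaching 40 but not 50, conditional on being alive at 30: (l_40 − l_50) / l_30.
= (38,943 − 37,338) / 39,757 = 1,605 / 39,757 = 0.040370.

0.0404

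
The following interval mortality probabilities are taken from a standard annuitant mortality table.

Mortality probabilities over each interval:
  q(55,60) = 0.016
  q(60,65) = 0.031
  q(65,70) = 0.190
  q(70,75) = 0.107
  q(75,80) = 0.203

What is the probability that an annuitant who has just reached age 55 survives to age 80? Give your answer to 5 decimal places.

Survival from 55 to 80 is the product of surviving each interval: (1 − 0.016) × (1 − 0.031) × (1 − 0.190) × (1 − 0.107) × (1 − 0.203).
= 0.984 × 0.969 × 0.810 × 0.893 × 0.797 = 0.549685.

0.54968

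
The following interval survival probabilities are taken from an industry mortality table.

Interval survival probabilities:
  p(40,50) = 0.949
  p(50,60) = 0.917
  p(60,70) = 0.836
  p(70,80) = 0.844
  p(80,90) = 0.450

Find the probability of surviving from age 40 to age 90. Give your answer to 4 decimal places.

0.2763

Chaining the interval survival probabilities: 0.949 × 0.917 × 0.836 × 0.844 × 0.450.
= 0.276310.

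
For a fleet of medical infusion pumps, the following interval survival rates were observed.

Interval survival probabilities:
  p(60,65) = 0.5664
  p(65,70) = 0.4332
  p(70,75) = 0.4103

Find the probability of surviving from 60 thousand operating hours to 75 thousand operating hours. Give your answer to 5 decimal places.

Survival from 60 to 75 is the product of surviving each interval: 0.5664 × 0.4332 × 0.4103.
= 0.100673.

0.10067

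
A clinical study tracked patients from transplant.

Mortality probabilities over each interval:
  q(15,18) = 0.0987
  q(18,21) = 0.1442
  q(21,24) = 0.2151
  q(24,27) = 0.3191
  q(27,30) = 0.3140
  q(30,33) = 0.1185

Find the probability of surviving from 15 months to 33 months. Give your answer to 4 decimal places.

0.2493

P(survive 15→33) = (1 − 0.0987) × (1 − 0.1442) × (1 − 0.2151) × (1 − 0.3191) × (1 − 0.3140) × (1 − 0.1185).
= 0.9013 × 0.8558 × 0.7849 × 0.6809 × 0.6860 × 0.8815 = 0.249279.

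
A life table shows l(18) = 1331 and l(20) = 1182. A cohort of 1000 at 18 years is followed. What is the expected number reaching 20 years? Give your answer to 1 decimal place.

888.1

The relevant probability is 1182/1331 = 0.888054.
Expected number = 1000 × 0.888054 = 888.1.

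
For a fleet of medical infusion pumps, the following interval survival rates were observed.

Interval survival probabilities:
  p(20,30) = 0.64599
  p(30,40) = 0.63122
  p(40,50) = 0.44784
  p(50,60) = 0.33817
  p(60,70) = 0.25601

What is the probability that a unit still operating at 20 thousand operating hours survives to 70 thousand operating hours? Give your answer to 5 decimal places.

Survival from 20 to 70 is the product of surviving each interval: 0.64599 × 0.63122 × 0.44784 × 0.33817 × 0.25601.
= 0.015810.

0.01581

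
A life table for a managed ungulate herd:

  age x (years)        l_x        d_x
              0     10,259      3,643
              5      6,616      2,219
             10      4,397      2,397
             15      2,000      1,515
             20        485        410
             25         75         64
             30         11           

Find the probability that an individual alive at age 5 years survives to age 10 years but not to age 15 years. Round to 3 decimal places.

This is the probability of reaching 10 but not 15, conditional on being alive at 5: (l_10 − l_15) / l_5.
= (4,397 − 2,000) / 6,616 = 2,397 / 6,616 = 0.362304.

0.362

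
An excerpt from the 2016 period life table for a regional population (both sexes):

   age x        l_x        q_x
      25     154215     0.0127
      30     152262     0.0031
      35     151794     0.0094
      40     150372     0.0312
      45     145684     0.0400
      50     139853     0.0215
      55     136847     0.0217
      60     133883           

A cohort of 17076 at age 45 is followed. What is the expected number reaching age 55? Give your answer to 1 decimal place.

The relevant probability is 136847/145684 = 0.939341.
Expected number = 17076 × 0.939341 = 16040.2.

16040.2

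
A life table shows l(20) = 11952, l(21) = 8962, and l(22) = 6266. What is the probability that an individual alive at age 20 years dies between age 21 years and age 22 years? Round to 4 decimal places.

This is the probability of reaching 21 but not 22, conditional on being alive at 20: (l(21) − l(22)) / l(20).
= (8962 − 6266) / 11952 = 2696 / 11952 = 0.225569.

0.2256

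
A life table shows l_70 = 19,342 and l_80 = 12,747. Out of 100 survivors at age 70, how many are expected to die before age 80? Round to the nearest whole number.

34

The relevant probability is 1 − 12,747/19,342 = 0.340968.
Expected number = 100 × 0.340968 = 34.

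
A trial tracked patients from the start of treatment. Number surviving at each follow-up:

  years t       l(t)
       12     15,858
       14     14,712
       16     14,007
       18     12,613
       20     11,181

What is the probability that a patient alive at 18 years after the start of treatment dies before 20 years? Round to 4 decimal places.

P(die before 20 | alive at 18) = 1 − l(20)/l(18) = 1 − 11,181/12,613 = (1,432)/12,613 = 0.113534.

0.1135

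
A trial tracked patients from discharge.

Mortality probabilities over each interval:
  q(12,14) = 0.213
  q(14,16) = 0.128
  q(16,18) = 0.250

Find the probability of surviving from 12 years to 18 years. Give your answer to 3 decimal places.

0.515

Chaining the interval survival probabilities: (1 − 0.213) × (1 − 0.128) × (1 − 0.250).
= 0.787 × 0.872 × 0.750 = 0.514698.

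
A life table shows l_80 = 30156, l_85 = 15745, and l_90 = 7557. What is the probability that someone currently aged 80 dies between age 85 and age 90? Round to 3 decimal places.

0.272

We want 5|5q80 = (l_85 − l_90)/l_80.
This is the probability of reaching 85 but not 90, conditional on being alive at 80: (l_85 − l_90) / l_80.
= (15745 − 7557) / 30156 = 8188 / 30156 = 0.271521.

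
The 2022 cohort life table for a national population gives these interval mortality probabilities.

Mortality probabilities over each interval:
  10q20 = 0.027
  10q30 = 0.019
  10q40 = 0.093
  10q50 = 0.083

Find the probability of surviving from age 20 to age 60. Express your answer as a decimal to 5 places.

The overall survival probability is (1 − 0.027) × (1 − 0.019) × (1 − 0.093) × (1 − 0.083).
= 0.973 × 0.981 × 0.907 × 0.917 = 0.793887.

0.79389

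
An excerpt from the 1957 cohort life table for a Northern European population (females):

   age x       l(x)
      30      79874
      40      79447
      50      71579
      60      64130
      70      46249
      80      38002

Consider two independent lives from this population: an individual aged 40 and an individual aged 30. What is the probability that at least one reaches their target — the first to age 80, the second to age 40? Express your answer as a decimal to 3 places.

0.997

p₁ = l(80)/l(40) = 38002/79447 = 0.478331; p₂ = l(40)/l(30) = 79447/79874 = 0.994654.
P(at least one) = 1 − (1−p₁)(1−p₂) = 1 − 0.521669 × 0.005346 = 0.997211.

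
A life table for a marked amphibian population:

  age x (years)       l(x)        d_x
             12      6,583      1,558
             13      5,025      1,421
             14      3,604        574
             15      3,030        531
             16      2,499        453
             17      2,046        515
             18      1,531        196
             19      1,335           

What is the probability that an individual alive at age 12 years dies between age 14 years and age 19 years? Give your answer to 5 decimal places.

0.34468

This is the probability of reaching 14 but not 19, conditional on being alive at 12: (l(14) − l(19)) / l(12).
= (3,604 − 1,335) / 6,583 = 2,269 / 6,583 = 0.344676.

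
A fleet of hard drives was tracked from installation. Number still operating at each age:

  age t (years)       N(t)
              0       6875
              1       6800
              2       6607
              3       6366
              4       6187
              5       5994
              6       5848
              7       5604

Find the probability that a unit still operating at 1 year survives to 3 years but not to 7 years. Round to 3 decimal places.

0.112

This is the probability of reaching 3 but not 7, conditional on being operational at 1: (N(3) − N(7)) / N(1).
= (6366 − 5604) / 6800 = 762 / 6800 = 0.112059.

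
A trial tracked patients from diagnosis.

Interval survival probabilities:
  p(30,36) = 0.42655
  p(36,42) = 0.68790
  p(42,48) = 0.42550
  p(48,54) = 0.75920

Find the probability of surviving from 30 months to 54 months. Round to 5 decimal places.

Chaining the interval survival probabilities: 0.42655 × 0.68790 × 0.42550 × 0.75920.
= 0.094787.

0.09479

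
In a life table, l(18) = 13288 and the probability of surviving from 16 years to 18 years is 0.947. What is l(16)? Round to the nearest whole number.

l(16) = l(18) / p = 13288 / 0.947 = 14032.

14032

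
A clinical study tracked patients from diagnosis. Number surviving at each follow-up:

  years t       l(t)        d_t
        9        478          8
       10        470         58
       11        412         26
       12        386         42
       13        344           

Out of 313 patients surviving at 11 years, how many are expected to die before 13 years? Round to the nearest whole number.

The relevant probability is 1 − 344/412 = 0.165049.
Expected number = 313 × 0.165049 = 52.

52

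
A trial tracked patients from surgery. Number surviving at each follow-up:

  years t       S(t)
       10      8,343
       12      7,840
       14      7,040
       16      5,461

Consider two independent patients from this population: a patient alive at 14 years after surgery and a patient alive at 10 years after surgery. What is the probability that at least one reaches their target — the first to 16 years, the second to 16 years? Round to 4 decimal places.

0.9225

p₁ = S(16)/S(14) = 5,461/7,040 = 0.775710; p₂ = S(16)/S(10) = 5,461/8,343 = 0.654561.
P(at least one) = 1 − (1−p₁)(1−p₂) = 1 − 0.224290 × 0.345439 = 0.922521.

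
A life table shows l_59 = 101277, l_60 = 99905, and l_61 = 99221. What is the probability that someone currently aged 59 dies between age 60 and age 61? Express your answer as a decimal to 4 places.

This is the probability of reaching 60 but not 61, conditional on being alive at 59: (l_60 − l_61) / l_59.
= (99905 − 99221) / 101277 = 684 / 101277 = 0.006754.

0.0068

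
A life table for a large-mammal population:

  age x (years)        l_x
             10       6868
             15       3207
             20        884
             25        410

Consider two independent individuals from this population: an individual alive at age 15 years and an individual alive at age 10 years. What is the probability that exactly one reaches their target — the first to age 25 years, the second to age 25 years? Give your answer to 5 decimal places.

p₁ = l_25/l_15 = 410/3207 = 0.127845; p₂ = l_25/l_10 = 410/6868 = 0.059697.
P(exactly one) = p₁(1−p₂) + (1−p₁)p₂ = 0.120213 + 0.052065 = 0.172278.

0.17228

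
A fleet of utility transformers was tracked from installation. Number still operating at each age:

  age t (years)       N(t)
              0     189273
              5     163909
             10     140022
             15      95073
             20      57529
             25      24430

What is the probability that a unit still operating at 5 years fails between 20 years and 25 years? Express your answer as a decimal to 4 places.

0.2019

This is the probability of reaching 20 but not 25, conditional on being operational at 5: (N(20) − N(25)) / N(5).
= (57529 − 24430) / 163909 = 33099 / 163909 = 0.201935.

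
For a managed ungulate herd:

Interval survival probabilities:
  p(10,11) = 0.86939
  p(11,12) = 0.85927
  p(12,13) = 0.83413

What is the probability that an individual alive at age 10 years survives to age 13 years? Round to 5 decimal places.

The overall survival probability is 0.86939 × 0.85927 × 0.83413.
= 0.623129.

0.62313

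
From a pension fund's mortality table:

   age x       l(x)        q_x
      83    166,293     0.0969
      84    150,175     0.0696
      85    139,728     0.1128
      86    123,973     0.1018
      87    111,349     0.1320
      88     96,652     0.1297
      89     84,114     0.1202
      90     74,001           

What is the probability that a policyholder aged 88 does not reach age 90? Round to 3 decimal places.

P(die before 90 | alive at 88) = 1 − l(90)/l(88) = 1 − 74,001/96,652 = (22,651)/96,652 = 0.234356.

0.234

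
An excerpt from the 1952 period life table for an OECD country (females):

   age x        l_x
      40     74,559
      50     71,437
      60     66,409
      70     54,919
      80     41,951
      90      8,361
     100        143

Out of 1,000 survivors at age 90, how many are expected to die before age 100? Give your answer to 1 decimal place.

982.9

The relevant probability is 1 − 143/8,361 = 0.982897.
Expected number = 1,000 × 0.982897 = 982.9.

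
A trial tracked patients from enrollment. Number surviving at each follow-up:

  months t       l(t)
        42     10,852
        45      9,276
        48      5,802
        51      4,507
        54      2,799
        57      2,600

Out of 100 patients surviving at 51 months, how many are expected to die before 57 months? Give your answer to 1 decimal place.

42.3

The relevant probability is 1 − 2,600/4,507 = 0.423120.
Expected number = 100 × 0.423120 = 42.3.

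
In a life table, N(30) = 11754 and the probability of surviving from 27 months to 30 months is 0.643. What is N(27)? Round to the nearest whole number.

N(27) = N(30) / p = 11754 / 0.643 = 18280.

18280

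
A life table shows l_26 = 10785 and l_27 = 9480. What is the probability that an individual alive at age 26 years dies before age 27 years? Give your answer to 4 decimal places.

P(die before 27 | alive at 26) = 1 − l_27/l_26 = 1 − 9480/10785 = (1305)/10785 = 0.121001.

0.1210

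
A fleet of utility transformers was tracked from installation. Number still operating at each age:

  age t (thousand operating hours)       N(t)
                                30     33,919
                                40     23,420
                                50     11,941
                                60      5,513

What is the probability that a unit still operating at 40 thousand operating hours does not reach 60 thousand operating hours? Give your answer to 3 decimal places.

0.765

P(fail before 60 | operational at 40) = 1 − N(60)/N(40) = 1 − 5,513/23,420 = (17,907)/23,420 = 0.764603.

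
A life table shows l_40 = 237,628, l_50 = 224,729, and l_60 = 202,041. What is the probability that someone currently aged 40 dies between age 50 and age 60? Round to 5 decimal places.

0.09548

We want 10|10q40 = (l_50 − l_60)/l_40.
This is the probability of reaching 50 but not 60, conditional on being alive at 40: (l_50 − l_60) / l_40.
= (224,729 − 202,041) / 237,628 = 22,688 / 237,628 = 0.095477.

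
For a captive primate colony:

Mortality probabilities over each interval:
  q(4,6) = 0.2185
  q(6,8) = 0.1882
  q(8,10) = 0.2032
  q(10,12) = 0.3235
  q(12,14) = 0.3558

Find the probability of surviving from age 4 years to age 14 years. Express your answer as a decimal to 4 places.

Chaining the interval survival probabilities: (1 − 0.2185) × (1 − 0.1882) × (1 − 0.2032) × (1 − 0.3235) × (1 − 0.3558).
= 0.7815 × 0.8118 × 0.7968 × 0.6765 × 0.6442 = 0.220301.

0.2203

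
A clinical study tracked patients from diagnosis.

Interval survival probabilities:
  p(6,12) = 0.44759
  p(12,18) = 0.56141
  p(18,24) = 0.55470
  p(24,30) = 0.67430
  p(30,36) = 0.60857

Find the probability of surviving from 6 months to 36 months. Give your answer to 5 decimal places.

Chaining the interval survival probabilities: 0.44759 × 0.56141 × 0.55470 × 0.67430 × 0.60857.
= 0.057198.

0.05720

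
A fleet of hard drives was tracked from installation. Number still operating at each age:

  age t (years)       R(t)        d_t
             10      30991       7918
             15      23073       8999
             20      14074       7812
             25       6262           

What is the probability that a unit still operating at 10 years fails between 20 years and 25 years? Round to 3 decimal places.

This is the probability of reaching 20 but not 25, conditional on being operational at 10: (R(20) − R(25)) / R(10).
= (14074 − 6262) / 30991 = 7812 / 30991 = 0.252073.

0.252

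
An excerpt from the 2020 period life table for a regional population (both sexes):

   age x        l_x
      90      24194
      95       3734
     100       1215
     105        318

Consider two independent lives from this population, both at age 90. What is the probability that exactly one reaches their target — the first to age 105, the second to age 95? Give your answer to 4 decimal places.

p₁ = l_105/l_90 = 318/24194 = 0.013144; p₂ = l_95/l_90 = 3734/24194 = 0.154336.
P(exactly one) = p₁(1−p₂) + (1−p₁)p₂ = 0.011115 + 0.152307 = 0.163423.

0.1634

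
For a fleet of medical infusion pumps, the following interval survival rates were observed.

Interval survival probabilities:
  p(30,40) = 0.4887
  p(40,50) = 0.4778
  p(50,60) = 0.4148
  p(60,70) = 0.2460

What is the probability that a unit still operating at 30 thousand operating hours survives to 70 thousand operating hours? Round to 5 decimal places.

0.02383

The overall survival probability is 0.4887 × 0.4778 × 0.4148 × 0.2460.
= 0.023827.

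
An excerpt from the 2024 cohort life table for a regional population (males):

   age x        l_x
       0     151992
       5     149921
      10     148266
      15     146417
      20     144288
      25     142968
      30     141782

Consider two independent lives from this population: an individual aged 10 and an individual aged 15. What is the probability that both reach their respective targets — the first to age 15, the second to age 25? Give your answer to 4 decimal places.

p₁ = l_15/l_10 = 146417/148266 = 0.987529; p₂ = l_25/l_15 = 142968/146417 = 0.976444.
P(both) = p₁ × p₂ = 0.987529 × 0.976444 = 0.964267.

0.9643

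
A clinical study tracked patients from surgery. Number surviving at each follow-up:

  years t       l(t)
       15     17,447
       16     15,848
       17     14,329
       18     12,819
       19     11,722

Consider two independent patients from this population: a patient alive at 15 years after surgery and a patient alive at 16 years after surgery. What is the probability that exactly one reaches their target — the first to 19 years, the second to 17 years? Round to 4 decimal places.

0.3611

p₁ = l(19)/l(15) = 11,722/17,447 = 0.671863; p₂ = l(17)/l(16) = 14,329/15,848 = 0.904152.
P(exactly one) = p₁(1−p₂) + (1−p₁)p₂ = 0.064397 + 0.296686 = 0.361082.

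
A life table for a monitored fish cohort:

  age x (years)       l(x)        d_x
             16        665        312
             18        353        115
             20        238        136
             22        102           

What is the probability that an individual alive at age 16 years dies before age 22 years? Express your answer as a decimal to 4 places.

P(die before 22 | alive at 16) = 1 − l(22)/l(16) = 1 − 102/665 = (563)/665 = 0.846617.

0.8466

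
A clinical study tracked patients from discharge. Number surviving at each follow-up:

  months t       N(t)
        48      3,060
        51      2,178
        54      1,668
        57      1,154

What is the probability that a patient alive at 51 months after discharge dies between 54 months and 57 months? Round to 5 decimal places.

This is the probability of reaching 54 but not 57, conditional on being alive at 51: (N(54) − N(57)) / N(51).
= (1,668 − 1,154) / 2,178 = 514 / 2,178 = 0.235996.

0.23600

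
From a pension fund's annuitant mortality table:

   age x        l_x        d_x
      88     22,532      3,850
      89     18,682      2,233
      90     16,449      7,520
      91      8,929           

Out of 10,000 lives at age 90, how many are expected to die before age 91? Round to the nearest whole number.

4572

The relevant probability is 1 − 8,929/16,449 = 0.457171.
Expected number = 10,000 × 0.457171 = 4572.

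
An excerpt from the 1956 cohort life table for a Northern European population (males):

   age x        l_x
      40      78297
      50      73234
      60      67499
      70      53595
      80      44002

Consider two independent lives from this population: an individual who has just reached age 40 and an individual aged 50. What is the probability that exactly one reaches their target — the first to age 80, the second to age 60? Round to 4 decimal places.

p₁ = l_80/l_40 = 44002/78297 = 0.561988; p₂ = l_60/l_50 = 67499/73234 = 0.921689.
P(exactly one) = p₁(1−p₂) + (1−p₁)p₂ = 0.044010 + 0.403711 = 0.447721.

0.4477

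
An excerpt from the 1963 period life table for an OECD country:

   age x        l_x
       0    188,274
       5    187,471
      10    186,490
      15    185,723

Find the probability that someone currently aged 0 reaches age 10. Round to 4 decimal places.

The conditional survival probability is l_10/l_0 = 186,490/188,274 = 0.990524.

0.9905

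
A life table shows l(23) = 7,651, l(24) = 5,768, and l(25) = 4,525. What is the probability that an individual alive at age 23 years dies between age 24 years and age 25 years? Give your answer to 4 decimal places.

0.1625

This is the probability of reaching 24 but not 25, conditional on being alive at 23: (l(24) − l(25)) / l(23).
= (5,768 − 4,525) / 7,651 = 1,243 / 7,651 = 0.162462.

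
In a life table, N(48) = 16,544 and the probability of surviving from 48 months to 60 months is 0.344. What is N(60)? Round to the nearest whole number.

N(60) = N(48) × p = 16,544 × 0.344 = 5691.

5691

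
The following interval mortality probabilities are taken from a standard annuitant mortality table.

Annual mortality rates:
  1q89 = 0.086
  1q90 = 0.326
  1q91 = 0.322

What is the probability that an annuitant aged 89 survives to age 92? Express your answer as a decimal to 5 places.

Survival from 89 to 92 is the product of surviving each interval: (1 − 0.086) × (1 − 0.326) × (1 − 0.322).
= 0.914 × 0.674 × 0.678 = 0.417672.

0.41767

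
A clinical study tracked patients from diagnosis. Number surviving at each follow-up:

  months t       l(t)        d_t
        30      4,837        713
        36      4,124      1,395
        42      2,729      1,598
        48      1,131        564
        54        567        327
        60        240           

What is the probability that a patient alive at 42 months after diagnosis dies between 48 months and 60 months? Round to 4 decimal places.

0.3265

This is the probability of reaching 48 but not 60, conditional on being alive at 42: (l(48) − l(60)) / l(42).
= (1,131 − 240) / 2,729 = 891 / 2,729 = 0.326493.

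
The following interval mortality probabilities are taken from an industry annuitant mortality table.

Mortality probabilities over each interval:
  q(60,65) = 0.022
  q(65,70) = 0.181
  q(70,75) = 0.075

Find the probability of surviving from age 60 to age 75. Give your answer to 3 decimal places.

P(survive 60→75) = (1 − 0.022) × (1 − 0.181) × (1 − 0.075).
= 0.978 × 0.819 × 0.925 = 0.740908.

0.741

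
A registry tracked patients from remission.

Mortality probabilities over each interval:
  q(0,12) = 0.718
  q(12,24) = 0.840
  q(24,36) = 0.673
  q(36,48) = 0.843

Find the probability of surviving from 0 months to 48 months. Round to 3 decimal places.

0.002

Survival from 0 to 48 is the product of surviving each interval: (1 − 0.718) × (1 − 0.840) × (1 − 0.673) × (1 − 0.843).
= 0.282 × 0.160 × 0.327 × 0.157 = 0.002316.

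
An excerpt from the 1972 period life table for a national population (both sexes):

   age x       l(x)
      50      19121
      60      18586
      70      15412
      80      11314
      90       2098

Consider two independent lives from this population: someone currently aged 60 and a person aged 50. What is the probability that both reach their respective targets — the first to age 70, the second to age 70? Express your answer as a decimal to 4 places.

p₁ = l(70)/l(60) = 15412/18586 = 0.829226; p₂ = l(70)/l(50) = 15412/19121 = 0.806025.
P(both) = p₁ × p₂ = 0.829226 × 0.806025 = 0.668377.

0.6684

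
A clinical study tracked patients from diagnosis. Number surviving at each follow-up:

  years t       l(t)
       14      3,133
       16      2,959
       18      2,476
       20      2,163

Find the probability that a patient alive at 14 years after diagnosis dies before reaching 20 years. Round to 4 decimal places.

P(die before 20 | alive at 14) = 1 − l(20)/l(14) = 1 − 2,163/3,133 = (970)/3,133 = 0.309607.

0.3096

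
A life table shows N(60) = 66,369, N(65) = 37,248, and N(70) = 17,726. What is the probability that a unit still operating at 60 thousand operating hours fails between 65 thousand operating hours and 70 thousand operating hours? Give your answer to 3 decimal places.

0.294

This is the probability of reaching 65 but not 70, conditional on being operational at 60: (N(65) − N(70)) / N(60).
= (37,248 − 17,726) / 66,369 = 19,522 / 66,369 = 0.294143.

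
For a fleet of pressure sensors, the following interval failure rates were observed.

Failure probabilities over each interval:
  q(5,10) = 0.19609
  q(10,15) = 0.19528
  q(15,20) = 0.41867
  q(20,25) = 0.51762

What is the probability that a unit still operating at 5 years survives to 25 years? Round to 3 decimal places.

0.181

Survival from 5 to 25 is the product of surviving each interval: (1 − 0.19609) × (1 − 0.19528) × (1 − 0.41867) × (1 − 0.51762).
= 0.80391 × 0.80472 × 0.58133 × 0.48238 = 0.181411.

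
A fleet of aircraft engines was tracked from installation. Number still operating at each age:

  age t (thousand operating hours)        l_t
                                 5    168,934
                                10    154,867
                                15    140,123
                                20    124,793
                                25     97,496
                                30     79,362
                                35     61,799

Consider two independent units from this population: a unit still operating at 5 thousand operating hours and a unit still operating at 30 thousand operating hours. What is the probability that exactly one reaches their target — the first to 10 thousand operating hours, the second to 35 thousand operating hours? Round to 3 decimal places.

0.268

p₁ = l_10/l_5 = 154,867/168,934 = 0.916731; p₂ = l_35/l_30 = 61,799/79,362 = 0.778698.
P(exactly one) = p₁(1−p₂) + (1−p₁)p₂ = 0.202874 + 0.064841 = 0.267716.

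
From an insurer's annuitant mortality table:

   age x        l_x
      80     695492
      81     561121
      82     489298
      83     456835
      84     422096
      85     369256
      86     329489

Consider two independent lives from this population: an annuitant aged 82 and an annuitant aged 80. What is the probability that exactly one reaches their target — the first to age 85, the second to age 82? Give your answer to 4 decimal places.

0.3963

p₁ = l_85/l_82 = 369256/489298 = 0.754665; p₂ = l_82/l_80 = 489298/695492 = 0.703528.
P(exactly one) = p₁(1−p₂) + (1−p₁)p₂ = 0.223737 + 0.172600 = 0.396337.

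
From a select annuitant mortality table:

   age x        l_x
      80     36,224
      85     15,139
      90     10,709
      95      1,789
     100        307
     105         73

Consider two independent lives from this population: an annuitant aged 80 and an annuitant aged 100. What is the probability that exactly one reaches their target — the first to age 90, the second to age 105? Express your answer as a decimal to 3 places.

p₁ = l_90/l_80 = 10,709/36,224 = 0.295633; p₂ = l_105/l_100 = 73/307 = 0.237785.
P(exactly one) = p₁(1−p₂) + (1−p₁)p₂ = 0.225336 + 0.167488 = 0.392824.

0.393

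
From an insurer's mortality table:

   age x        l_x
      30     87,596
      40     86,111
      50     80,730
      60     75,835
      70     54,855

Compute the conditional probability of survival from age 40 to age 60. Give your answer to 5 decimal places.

0.88067

The conditional survival probability is l_60/l_40 = 75,835/86,111 = 0.880666.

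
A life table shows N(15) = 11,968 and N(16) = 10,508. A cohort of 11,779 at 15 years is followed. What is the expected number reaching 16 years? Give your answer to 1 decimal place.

The relevant probability is 10,508/11,968 = 0.878008.
Expected number = 11,779 × 0.878008 = 10342.1.

10342.1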